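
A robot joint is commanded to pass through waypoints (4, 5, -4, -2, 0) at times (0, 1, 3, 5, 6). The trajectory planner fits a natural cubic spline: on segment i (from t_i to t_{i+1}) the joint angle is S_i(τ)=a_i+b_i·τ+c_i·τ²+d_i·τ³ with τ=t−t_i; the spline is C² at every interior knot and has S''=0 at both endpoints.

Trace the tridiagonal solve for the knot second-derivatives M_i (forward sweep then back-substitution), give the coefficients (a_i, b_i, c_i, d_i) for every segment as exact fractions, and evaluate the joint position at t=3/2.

Δ: Δ0=1, Δ1=-9/2, Δ2=1, Δ3=2
row 1: diag=6, rhs=-33; c'=1/3, d'=-11/2
row 2: denom=8−2·1/3=22/3; d'=(33−2·-11/2)/(22/3)=6
row 3: denom=6−2·3/11=60/11; d'=(6−2·6)/(60/11)=-11/10
back: M3=-11/10
back: M2=6−3/11·-11/10=63/10
back: M1=-11/2−1/3·63/10=-38/5
M: M0=0, M1=-38/5, M2=63/10, M3=-11/10, M4=0
seg 0: a=4, c=M0/2=0, d=(M1−M0)/(6·1)=-19/15, b=Δ0−h0·(2M0+M1)/6=34/15
seg 1: a=5, c=M1/2=-19/5, d=(M2−M1)/(6·2)=139/120, b=Δ1−h1·(2M1+M2)/6=-23/15
seg 2: a=-4, c=M2/2=63/20, d=(M3−M2)/(6·2)=-37/60, b=Δ2−h2·(2M2+M3)/6=-17/6
seg 3: a=-2, c=M3/2=-11/20, d=(M4−M3)/(6·1)=11/60, b=Δ3−h3·(2M3+M4)/6=71/30
t_q=3/2 → seg 1, τ=1/2; S=5+-23/15·τ+-19/5·τ²+139/120·τ³=1097/320

  seg 0: a=4 b=34/15 c=0 d=-19/15
  seg 1: a=5 b=-23/15 c=-19/5 d=139/120
  seg 2: a=-4 b=-17/6 c=63/20 d=-37/60
  seg 3: a=-2 b=71/30 c=-11/20 d=11/60
S(3/2) = 1097/320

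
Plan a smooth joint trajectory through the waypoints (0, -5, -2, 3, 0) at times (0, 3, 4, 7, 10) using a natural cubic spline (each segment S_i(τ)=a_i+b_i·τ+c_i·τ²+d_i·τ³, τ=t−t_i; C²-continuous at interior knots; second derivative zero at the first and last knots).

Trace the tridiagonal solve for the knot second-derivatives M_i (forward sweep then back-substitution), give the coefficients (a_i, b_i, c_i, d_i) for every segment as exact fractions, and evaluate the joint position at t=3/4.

Δ: Δ0=-5/3, Δ1=3, Δ2=5/3, Δ3=-1
row 1: diag=8, rhs=28; c'=1/8, d'=7/2
row 2: denom=8−1·1/8=63/8; d'=(-8−1·7/2)/(63/8)=-92/63
row 3: denom=12−3·8/21=76/7; d'=(-16−3·-92/63)/(76/7)=-61/57
back: M3=-61/57
back: M2=-92/63−8/21·-61/57=-20/19
back: M1=7/2−1/8·-20/19=69/19
M: M0=0, M1=69/19, M2=-20/19, M3=-61/57, M4=0
seg 0: a=0, c=M0/2=0, d=(M1−M0)/(6·3)=23/114, b=Δ0−h0·(2M0+M1)/6=-397/114
seg 1: a=-5, c=M1/2=69/38, d=(M2−M1)/(6·1)=-89/114, b=Δ1−h1·(2M1+M2)/6=112/57
seg 2: a=-2, c=M2/2=-10/19, d=(M3−M2)/(6·3)=-1/1026, b=Δ2−h2·(2M2+M3)/6=371/114
seg 3: a=3, c=M3/2=-61/114, d=(M4−M3)/(6·3)=61/1026, b=Δ3−h3·(2M3+M4)/6=4/57
t_q=3/4 → seg 0, τ=3/4; S=0+-397/114·τ+0·τ²+23/114·τ³=-6145/2432

  seg 0: a=0 b=-397/114 c=0 d=23/114
  seg 1: a=-5 b=112/57 c=69/38 d=-89/114
  seg 2: a=-2 b=371/114 c=-10/19 d=-1/1026
  seg 3: a=3 b=4/57 c=-61/114 d=61/1026
S(3/4) = -6145/2432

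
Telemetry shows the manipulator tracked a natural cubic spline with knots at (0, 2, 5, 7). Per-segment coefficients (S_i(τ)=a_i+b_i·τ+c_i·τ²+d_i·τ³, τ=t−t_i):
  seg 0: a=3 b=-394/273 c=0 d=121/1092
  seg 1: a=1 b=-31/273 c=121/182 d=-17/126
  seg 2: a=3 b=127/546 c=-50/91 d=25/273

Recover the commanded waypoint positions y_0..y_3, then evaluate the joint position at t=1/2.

y_0 = S_0(0) = a_0 = 3
y_1 = S_1(0) = a_1 = 1
y_2 = S_2(0) = a_2 = 3
y_3 = S_2(2) = 2
t_q=1/2 is in segment 0 (τ=1/2); S_0(τ)=6675/2912

y_0=3 y_1=1 y_2=3 y_3=2
S(1/2) = 6675/2912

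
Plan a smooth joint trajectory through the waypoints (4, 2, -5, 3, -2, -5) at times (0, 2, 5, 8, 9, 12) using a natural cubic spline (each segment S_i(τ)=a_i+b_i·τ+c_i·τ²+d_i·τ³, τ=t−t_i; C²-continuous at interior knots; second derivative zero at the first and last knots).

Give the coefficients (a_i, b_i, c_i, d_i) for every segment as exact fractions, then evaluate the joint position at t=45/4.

Δ: Δ0=-1, Δ1=-7/3, Δ2=8/3, Δ3=-5, Δ4=-1
row 1: diag=10, rhs=-8; c'=3/10, d'=-4/5
row 2: denom=12−3·3/10=111/10; d'=(30−3·-4/5)/(111/10)=108/37
row 3: denom=8−3·10/37=266/37; d'=(-46−3·108/37)/(266/37)=-1013/133
row 4: denom=8−1·37/266=2091/266; d'=(24−1·-1013/133)/(2091/266)=8410/2091
back: M4=8410/2091
back: M3=-1013/133−37/266·8410/2091=-17096/2091
back: M2=108/37−10/37·-17096/2091=10724/2091
back: M1=-4/5−3/10·10724/2091=-1630/697
M: M0=0, M1=-1630/697, M2=10724/2091, M3=-17096/2091, M4=8410/2091, M5=0
seg 0: a=4, c=M0/2=0, d=(M1−M0)/(6·2)=-815/4182, b=Δ0−h0·(2M0+M1)/6=-461/2091
seg 1: a=2, c=M1/2=-815/697, d=(M2−M1)/(6·3)=7807/18819, b=Δ1−h1·(2M1+M2)/6=-5351/2091
seg 2: a=-5, c=M2/2=5362/2091, d=(M3−M2)/(6·3)=-13910/18819, b=Δ2−h2·(2M2+M3)/6=200/123
seg 3: a=3, c=M3/2=-8548/2091, d=(M4−M3)/(6·1)=1417/697, b=Δ3−h3·(2M3+M4)/6=-6158/2091
seg 4: a=-2, c=M4/2=4205/2091, d=(M5−M4)/(6·3)=-4205/18819, b=Δ4−h4·(2M4+M5)/6=-10501/2091
t_q=45/4 → seg 4, τ=9/4; S=-2+-10501/2091·τ+4205/2091·τ²+-4205/18819·τ³=-252659/44608

  seg 0: a=4 b=-461/2091 c=0 d=-815/4182
  seg 1: a=2 b=-5351/2091 c=-815/697 d=7807/18819
  seg 2: a=-5 b=200/123 c=5362/2091 d=-13910/18819
  seg 3: a=3 b=-6158/2091 c=-8548/2091 d=1417/697
  seg 4: a=-2 b=-10501/2091 c=4205/2091 d=-4205/18819
S(45/4) = -252659/44608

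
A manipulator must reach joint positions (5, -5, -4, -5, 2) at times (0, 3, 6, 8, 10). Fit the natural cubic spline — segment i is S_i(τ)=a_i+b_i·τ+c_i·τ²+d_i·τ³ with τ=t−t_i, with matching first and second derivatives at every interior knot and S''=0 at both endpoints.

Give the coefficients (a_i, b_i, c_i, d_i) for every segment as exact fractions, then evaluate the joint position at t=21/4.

  seg 0: a=5 b=-157/35 c=0 d=121/945
  seg 1: a=-5 b=-36/35 c=121/105 d=-44/189
  seg 2: a=-4 b=-2/5 c=-33/35 d=25/56
  seg 3: a=-5 b=83/70 c=243/140 d=-81/280
S(21/4) = -1157/280

Δ: Δ0=-10/3, Δ1=1/3, Δ2=-1/2, Δ3=7/2
row 1: diag=12, rhs=22; c'=1/4, d'=11/6
row 2: denom=10−3·1/4=37/4; d'=(-5−3·11/6)/(37/4)=-42/37
row 3: denom=8−2·8/37=280/37; d'=(24−2·-42/37)/(280/37)=243/70
back: M3=243/70
back: M2=-42/37−8/37·243/70=-66/35
back: M1=11/6−1/4·-66/35=242/105
M: M0=0, M1=242/105, M2=-66/35, M3=243/70, M4=0
seg 0: a=5, c=M0/2=0, d=(M1−M0)/(6·3)=121/945, b=Δ0−h0·(2M0+M1)/6=-157/35
seg 1: a=-5, c=M1/2=121/105, d=(M2−M1)/(6·3)=-44/189, b=Δ1−h1·(2M1+M2)/6=-36/35
seg 2: a=-4, c=M2/2=-33/35, d=(M3−M2)/(6·2)=25/56, b=Δ2−h2·(2M2+M3)/6=-2/5
seg 3: a=-5, c=M3/2=243/140, d=(M4−M3)/(6·2)=-81/280, b=Δ3−h3·(2M3+M4)/6=83/70
t_q=21/4 → seg 1, τ=9/4; S=-5+-36/35·τ+121/105·τ²+-44/189·τ³=-1157/280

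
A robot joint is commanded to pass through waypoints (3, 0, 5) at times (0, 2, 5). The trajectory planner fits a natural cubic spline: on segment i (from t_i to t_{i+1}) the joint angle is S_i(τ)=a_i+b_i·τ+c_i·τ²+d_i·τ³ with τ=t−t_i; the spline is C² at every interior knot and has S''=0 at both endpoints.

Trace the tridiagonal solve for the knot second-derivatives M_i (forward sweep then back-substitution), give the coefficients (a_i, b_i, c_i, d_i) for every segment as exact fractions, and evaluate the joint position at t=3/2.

Δ: Δ0=-3/2, Δ1=5/3
row 1: diag=10, rhs=19; c'=3/10, d'=19/10
back: M1=19/10
M: M0=0, M1=19/10, M2=0
seg 0: a=3, c=M0/2=0, d=(M1−M0)/(6·2)=19/120, b=Δ0−h0·(2M0+M1)/6=-32/15
seg 1: a=0, c=M1/2=19/20, d=(M2−M1)/(6·3)=-19/180, b=Δ1−h1·(2M1+M2)/6=-7/30
t_q=3/2 → seg 0, τ=3/2; S=3+-32/15·τ+0·τ²+19/120·τ³=107/320

  seg 0: a=3 b=-32/15 c=0 d=19/120
  seg 1: a=0 b=-7/30 c=19/20 d=-19/180
S(3/2) = 107/320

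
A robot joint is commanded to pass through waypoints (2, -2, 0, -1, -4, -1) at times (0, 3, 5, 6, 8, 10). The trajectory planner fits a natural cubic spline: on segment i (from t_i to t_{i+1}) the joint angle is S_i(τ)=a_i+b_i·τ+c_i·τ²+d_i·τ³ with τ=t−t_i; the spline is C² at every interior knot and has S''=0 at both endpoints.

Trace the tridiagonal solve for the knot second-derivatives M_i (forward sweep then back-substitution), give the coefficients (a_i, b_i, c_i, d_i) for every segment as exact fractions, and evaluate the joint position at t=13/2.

  seg 0: a=2 b=-4079/1788 c=0 d=565/5364
  seg 1: a=-2 b=503/894 c=565/596 d=-163/447
  seg 2: a=0 b=-19/894 c=-739/596 d=467/1788
  seg 3: a=-1 b=-3071/1788 c=-68/149 d=2021/7152
  seg 4: a=-4 b=-68/447 c=1477/1192 d=-1477/7152
S(13/2) = -36953/19072

Δ: Δ0=-4/3, Δ1=1, Δ2=-1, Δ3=-3/2, Δ4=3/2
row 1: diag=10, rhs=14; c'=1/5, d'=7/5
row 2: denom=6−2·1/5=28/5; d'=(-12−2·7/5)/(28/5)=-37/14
row 3: denom=6−1·5/28=163/28; d'=(-3−1·-37/14)/(163/28)=-10/163
row 4: denom=8−2·56/163=1192/163; d'=(18−2·-10/163)/(1192/163)=1477/596
back: M4=1477/596
back: M3=-10/163−56/163·1477/596=-136/149
back: M2=-37/14−5/28·-136/149=-739/298
back: M1=7/5−1/5·-739/298=565/298
M: M0=0, M1=565/298, M2=-739/298, M3=-136/149, M4=1477/596, M5=0
seg 0: a=2, c=M0/2=0, d=(M1−M0)/(6·3)=565/5364, b=Δ0−h0·(2M0+M1)/6=-4079/1788
seg 1: a=-2, c=M1/2=565/596, d=(M2−M1)/(6·2)=-163/447, b=Δ1−h1·(2M1+M2)/6=503/894
seg 2: a=0, c=M2/2=-739/596, d=(M3−M2)/(6·1)=467/1788, b=Δ2−h2·(2M2+M3)/6=-19/894
seg 3: a=-1, c=M3/2=-68/149, d=(M4−M3)/(6·2)=2021/7152, b=Δ3−h3·(2M3+M4)/6=-3071/1788
seg 4: a=-4, c=M4/2=1477/1192, d=(M5−M4)/(6·2)=-1477/7152, b=Δ4−h4·(2M4+M5)/6=-68/447
t_q=13/2 → seg 3, τ=1/2; S=-1+-3071/1788·τ+-68/149·τ²+2021/7152·τ³=-36953/19072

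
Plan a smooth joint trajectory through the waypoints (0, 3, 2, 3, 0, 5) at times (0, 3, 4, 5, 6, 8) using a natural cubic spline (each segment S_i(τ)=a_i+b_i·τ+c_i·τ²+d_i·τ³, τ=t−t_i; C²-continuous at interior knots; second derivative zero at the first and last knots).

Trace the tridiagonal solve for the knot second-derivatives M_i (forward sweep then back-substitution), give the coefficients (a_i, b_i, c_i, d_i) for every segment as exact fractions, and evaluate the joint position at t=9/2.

Δ: Δ0=1, Δ1=-1, Δ2=1, Δ3=-3, Δ4=5/2
row 1: diag=8, rhs=-12; c'=1/8, d'=-3/2
row 2: denom=4−1·1/8=31/8; d'=(12−1·-3/2)/(31/8)=108/31
row 3: denom=4−1·8/31=116/31; d'=(-24−1·108/31)/(116/31)=-213/29
row 4: denom=6−1·31/116=665/116; d'=(33−1·-213/29)/(665/116)=936/133
back: M4=936/133
back: M3=-213/29−31/116·936/133=-1227/133
back: M2=108/31−8/31·-1227/133=780/133
back: M1=-3/2−1/8·780/133=-297/133
M: M0=0, M1=-297/133, M2=780/133, M3=-1227/133, M4=936/133, M5=0
seg 0: a=0, c=M0/2=0, d=(M1−M0)/(6·3)=-33/266, b=Δ0−h0·(2M0+M1)/6=563/266
seg 1: a=3, c=M1/2=-297/266, d=(M2−M1)/(6·1)=359/266, b=Δ1−h1·(2M1+M2)/6=-164/133
seg 2: a=2, c=M2/2=390/133, d=(M3−M2)/(6·1)=-669/266, b=Δ2−h2·(2M2+M3)/6=155/266
seg 3: a=3, c=M3/2=-1227/266, d=(M4−M3)/(6·1)=103/38, b=Δ3−h3·(2M3+M4)/6=-146/133
seg 4: a=0, c=M4/2=468/133, d=(M5−M4)/(6·2)=-78/133, b=Δ4−h4·(2M4+M5)/6=-583/266
t_q=9/2 → seg 2, τ=1/2; S=2+155/266·τ+390/133·τ²+-669/266·τ³=5767/2128

  seg 0: a=0 b=563/266 c=0 d=-33/266
  seg 1: a=3 b=-164/133 c=-297/266 d=359/266
  seg 2: a=2 b=155/266 c=390/133 d=-669/266
  seg 3: a=3 b=-146/133 c=-1227/266 d=103/38
  seg 4: a=0 b=-583/266 c=468/133 d=-78/133
S(9/2) = 5767/2128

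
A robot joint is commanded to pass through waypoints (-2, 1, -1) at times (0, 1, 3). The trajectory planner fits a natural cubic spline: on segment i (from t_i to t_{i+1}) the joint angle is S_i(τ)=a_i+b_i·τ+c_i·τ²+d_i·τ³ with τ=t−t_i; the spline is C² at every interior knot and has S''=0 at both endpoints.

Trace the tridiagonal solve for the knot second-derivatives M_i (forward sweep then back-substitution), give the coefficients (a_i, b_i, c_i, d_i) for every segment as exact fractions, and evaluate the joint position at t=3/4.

  seg 0: a=-2 b=11/3 c=0 d=-2/3
  seg 1: a=1 b=5/3 c=-2 d=1/3
S(3/4) = 15/32

Δ: Δ0=3, Δ1=-1
row 1: diag=6, rhs=-24; c'=1/3, d'=-4
back: M1=-4
M: M0=0, M1=-4, M2=0
seg 0: a=-2, c=M0/2=0, d=(M1−M0)/(6·1)=-2/3, b=Δ0−h0·(2M0+M1)/6=11/3
seg 1: a=1, c=M1/2=-2, d=(M2−M1)/(6·2)=1/3, b=Δ1−h1·(2M1+M2)/6=5/3
t_q=3/4 → seg 0, τ=3/4; S=-2+11/3·τ+0·τ²+-2/3·τ³=15/32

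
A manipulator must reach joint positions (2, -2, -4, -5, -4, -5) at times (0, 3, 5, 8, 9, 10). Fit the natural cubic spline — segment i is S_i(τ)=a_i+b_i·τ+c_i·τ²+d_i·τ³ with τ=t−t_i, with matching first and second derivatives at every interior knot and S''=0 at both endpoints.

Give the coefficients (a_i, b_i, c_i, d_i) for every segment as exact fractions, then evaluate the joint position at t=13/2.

Δ: Δ0=-4/3, Δ1=-1, Δ2=-1/3, Δ3=1, Δ4=-1
row 1: diag=10, rhs=2; c'=1/5, d'=1/5
row 2: denom=10−2·1/5=48/5; d'=(4−2·1/5)/(48/5)=3/8
row 3: denom=8−3·5/16=113/16; d'=(8−3·3/8)/(113/16)=110/113
row 4: denom=4−1·16/113=436/113; d'=(-12−1·110/113)/(436/113)=-733/218
back: M4=-733/218
back: M3=110/113−16/113·-733/218=158/109
back: M2=3/8−5/16·158/109=-17/218
back: M1=1/5−1/5·-17/218=47/218
M: M0=0, M1=47/218, M2=-17/218, M3=158/109, M4=-733/218, M5=0
seg 0: a=2, c=M0/2=0, d=(M1−M0)/(6·3)=47/3924, b=Δ0−h0·(2M0+M1)/6=-1885/1308
seg 1: a=-2, c=M1/2=47/436, d=(M2−M1)/(6·2)=-8/327, b=Δ1−h1·(2M1+M2)/6=-731/654
seg 2: a=-4, c=M2/2=-17/436, d=(M3−M2)/(6·3)=37/436, b=Δ2−h2·(2M2+M3)/6=-641/654
seg 3: a=-5, c=M3/2=79/109, d=(M4−M3)/(6·1)=-1049/1308, b=Δ3−h3·(2M3+M4)/6=1409/1308
seg 4: a=-4, c=M4/2=-733/436, d=(M5−M4)/(6·1)=733/1308, b=Δ4−h4·(2M4+M5)/6=79/654
t_q=13/2 → seg 2, τ=3/2; S=-4+-641/654·τ+-17/436·τ²+37/436·τ³=-18387/3488

  seg 0: a=2 b=-1885/1308 c=0 d=47/3924
  seg 1: a=-2 b=-731/654 c=47/436 d=-8/327
  seg 2: a=-4 b=-641/654 c=-17/436 d=37/436
  seg 3: a=-5 b=1409/1308 c=79/109 d=-1049/1308
  seg 4: a=-4 b=79/654 c=-733/436 d=733/1308
S(13/2) = -18387/3488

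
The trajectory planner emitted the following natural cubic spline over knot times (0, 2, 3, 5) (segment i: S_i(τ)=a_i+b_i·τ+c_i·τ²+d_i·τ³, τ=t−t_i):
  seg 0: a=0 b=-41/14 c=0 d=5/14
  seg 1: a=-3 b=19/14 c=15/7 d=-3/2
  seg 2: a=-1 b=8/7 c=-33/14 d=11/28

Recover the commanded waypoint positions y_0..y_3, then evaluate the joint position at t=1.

y_0=0 y_1=-3 y_2=-1 y_3=-5
S(1) = -18/7

y_0 = S_0(0) = a_0 = 0
y_1 = S_1(0) = a_1 = -3
y_2 = S_2(0) = a_2 = -1
y_3 = S_2(2) = -5
t_q=1 is in segment 0 (τ=1); S_0(τ)=-18/7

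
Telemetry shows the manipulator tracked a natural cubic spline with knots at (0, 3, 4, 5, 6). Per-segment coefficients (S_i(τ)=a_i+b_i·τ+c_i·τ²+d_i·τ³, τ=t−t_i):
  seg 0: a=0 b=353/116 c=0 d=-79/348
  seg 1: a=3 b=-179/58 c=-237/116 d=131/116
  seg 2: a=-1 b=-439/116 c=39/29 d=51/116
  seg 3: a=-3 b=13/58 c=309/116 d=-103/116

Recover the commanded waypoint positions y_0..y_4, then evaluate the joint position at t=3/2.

y_0=0 y_1=3 y_2=-1 y_3=-3 y_4=-1
S(3/2) = 3525/928

y_0 = S_0(0) = a_0 = 0
y_1 = S_1(0) = a_1 = 3
y_2 = S_2(0) = a_2 = -1
y_3 = S_3(0) = a_3 = -3
y_4 = S_3(1) = -1
t_q=3/2 is in segment 0 (τ=3/2); S_0(τ)=3525/928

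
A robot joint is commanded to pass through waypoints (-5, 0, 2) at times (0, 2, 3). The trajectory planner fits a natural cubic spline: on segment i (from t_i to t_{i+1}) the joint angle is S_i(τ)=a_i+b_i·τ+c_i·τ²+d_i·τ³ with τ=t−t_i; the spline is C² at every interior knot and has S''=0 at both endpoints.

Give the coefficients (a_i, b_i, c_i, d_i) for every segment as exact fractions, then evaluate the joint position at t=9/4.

Δ: Δ0=5/2, Δ1=2
row 1: diag=6, rhs=-3; c'=1/6, d'=-1/2
back: M1=-1/2
M: M0=0, M1=-1/2, M2=0
seg 0: a=-5, c=M0/2=0, d=(M1−M0)/(6·2)=-1/24, b=Δ0−h0·(2M0+M1)/6=8/3
seg 1: a=0, c=M1/2=-1/4, d=(M2−M1)/(6·1)=1/12, b=Δ1−h1·(2M1+M2)/6=13/6
t_q=9/4 → seg 1, τ=1/4; S=0+13/6·τ+-1/4·τ²+1/12·τ³=135/256

  seg 0: a=-5 b=8/3 c=0 d=-1/24
  seg 1: a=0 b=13/6 c=-1/4 d=1/12
S(9/4) = 135/256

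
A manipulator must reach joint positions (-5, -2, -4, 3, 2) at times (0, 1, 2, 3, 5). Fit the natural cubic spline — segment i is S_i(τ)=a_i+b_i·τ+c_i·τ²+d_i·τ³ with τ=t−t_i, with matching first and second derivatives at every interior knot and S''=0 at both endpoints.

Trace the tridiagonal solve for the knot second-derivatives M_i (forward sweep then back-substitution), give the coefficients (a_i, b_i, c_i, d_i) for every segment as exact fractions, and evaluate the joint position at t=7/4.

  seg 0: a=-5 b=869/172 c=0 d=-353/172
  seg 1: a=-2 b=-95/86 c=-1059/172 d=905/172
  seg 2: a=-4 b=407/172 c=414/43 d=-859/172
  seg 3: a=3 b=571/86 c=-921/172 d=307/344
S(7/4) = -44825/11008

Δ: Δ0=3, Δ1=-2, Δ2=7, Δ3=-1/2
row 1: diag=4, rhs=-30; c'=1/4, d'=-15/2
row 2: denom=4−1·1/4=15/4; d'=(54−1·-15/2)/(15/4)=82/5
row 3: denom=6−1·4/15=86/15; d'=(-45−1·82/5)/(86/15)=-921/86
back: M3=-921/86
back: M2=82/5−4/15·-921/86=828/43
back: M1=-15/2−1/4·828/43=-1059/86
M: M0=0, M1=-1059/86, M2=828/43, M3=-921/86, M4=0
seg 0: a=-5, c=M0/2=0, d=(M1−M0)/(6·1)=-353/172, b=Δ0−h0·(2M0+M1)/6=869/172
seg 1: a=-2, c=M1/2=-1059/172, d=(M2−M1)/(6·1)=905/172, b=Δ1−h1·(2M1+M2)/6=-95/86
seg 2: a=-4, c=M2/2=414/43, d=(M3−M2)/(6·1)=-859/172, b=Δ2−h2·(2M2+M3)/6=407/172
seg 3: a=3, c=M3/2=-921/172, d=(M4−M3)/(6·2)=307/344, b=Δ3−h3·(2M3+M4)/6=571/86
t_q=7/4 → seg 1, τ=3/4; S=-2+-95/86·τ+-1059/172·τ²+905/172·τ³=-44825/11008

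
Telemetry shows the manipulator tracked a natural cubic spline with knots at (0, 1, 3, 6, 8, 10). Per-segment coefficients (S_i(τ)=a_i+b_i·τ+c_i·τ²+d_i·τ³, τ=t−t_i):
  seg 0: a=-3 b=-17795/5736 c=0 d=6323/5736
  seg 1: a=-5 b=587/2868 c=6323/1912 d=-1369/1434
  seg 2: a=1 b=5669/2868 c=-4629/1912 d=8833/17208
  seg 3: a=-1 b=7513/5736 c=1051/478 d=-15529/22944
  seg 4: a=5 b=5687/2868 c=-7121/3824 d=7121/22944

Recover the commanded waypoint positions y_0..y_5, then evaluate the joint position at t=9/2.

y_0 = S_0(0) = a_0 = -3
y_1 = S_1(0) = a_1 = -5
y_2 = S_2(0) = a_2 = 1
y_3 = S_3(0) = a_3 = -1
y_4 = S_4(0) = a_4 = 5
y_5 = S_4(2) = 4
t_q=9/2 is in segment 2 (τ=3/2); S_2(τ)=3825/15296

y_0=-3 y_1=-5 y_2=1 y_3=-1 y_4=5 y_5=4
S(9/2) = 3825/15296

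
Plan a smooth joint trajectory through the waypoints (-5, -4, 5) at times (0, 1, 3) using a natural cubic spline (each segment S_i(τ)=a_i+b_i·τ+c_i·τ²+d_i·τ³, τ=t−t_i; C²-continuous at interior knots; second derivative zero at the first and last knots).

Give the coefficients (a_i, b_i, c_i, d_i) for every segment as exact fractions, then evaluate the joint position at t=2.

Δ: Δ0=1, Δ1=9/2
row 1: diag=6, rhs=21; c'=1/3, d'=7/2
back: M1=7/2
M: M0=0, M1=7/2, M2=0
seg 0: a=-5, c=M0/2=0, d=(M1−M0)/(6·1)=7/12, b=Δ0−h0·(2M0+M1)/6=5/12
seg 1: a=-4, c=M1/2=7/4, d=(M2−M1)/(6·2)=-7/24, b=Δ1−h1·(2M1+M2)/6=13/6
t_q=2 → seg 1, τ=1; S=-4+13/6·τ+7/4·τ²+-7/24·τ³=-3/8

  seg 0: a=-5 b=5/12 c=0 d=7/12
  seg 1: a=-4 b=13/6 c=7/4 d=-7/24
S(2) = -3/8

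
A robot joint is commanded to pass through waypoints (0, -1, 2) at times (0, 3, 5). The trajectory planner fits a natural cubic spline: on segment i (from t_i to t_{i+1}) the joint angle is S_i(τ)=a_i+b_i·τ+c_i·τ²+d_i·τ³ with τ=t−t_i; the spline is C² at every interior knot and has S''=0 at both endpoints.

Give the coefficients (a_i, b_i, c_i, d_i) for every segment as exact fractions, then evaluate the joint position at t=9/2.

  seg 0: a=0 b=-53/60 c=0 d=11/180
  seg 1: a=-1 b=23/30 c=11/20 d=-11/120
S(9/2) = 69/64

Δ: Δ0=-1/3, Δ1=3/2
row 1: diag=10, rhs=11; c'=1/5, d'=11/10
back: M1=11/10
M: M0=0, M1=11/10, M2=0
seg 0: a=0, c=M0/2=0, d=(M1−M0)/(6·3)=11/180, b=Δ0−h0·(2M0+M1)/6=-53/60
seg 1: a=-1, c=M1/2=11/20, d=(M2−M1)/(6·2)=-11/120, b=Δ1−h1·(2M1+M2)/6=23/30
t_q=9/2 → seg 1, τ=3/2; S=-1+23/30·τ+11/20·τ²+-11/120·τ³=69/64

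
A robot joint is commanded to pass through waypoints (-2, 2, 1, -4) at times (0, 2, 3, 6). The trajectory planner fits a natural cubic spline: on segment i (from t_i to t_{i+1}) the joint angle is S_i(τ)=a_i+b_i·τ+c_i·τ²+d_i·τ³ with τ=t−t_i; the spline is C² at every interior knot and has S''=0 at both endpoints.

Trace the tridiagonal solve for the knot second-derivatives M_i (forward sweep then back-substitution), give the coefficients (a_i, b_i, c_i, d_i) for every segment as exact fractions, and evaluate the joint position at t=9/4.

  seg 0: a=-2 b=422/141 c=0 d=-35/141
  seg 1: a=2 b=2/141 c=-70/47 d=67/141
  seg 2: a=1 b=-217/141 c=-3/47 d=1/141
S(9/4) = 5769/3008

Δ: Δ0=2, Δ1=-1, Δ2=-5/3
row 1: diag=6, rhs=-18; c'=1/6, d'=-3
row 2: denom=8−1·1/6=47/6; d'=(-4−1·-3)/(47/6)=-6/47
back: M2=-6/47
back: M1=-3−1/6·-6/47=-140/47
M: M0=0, M1=-140/47, M2=-6/47, M3=0
seg 0: a=-2, c=M0/2=0, d=(M1−M0)/(6·2)=-35/141, b=Δ0−h0·(2M0+M1)/6=422/141
seg 1: a=2, c=M1/2=-70/47, d=(M2−M1)/(6·1)=67/141, b=Δ1−h1·(2M1+M2)/6=2/141
seg 2: a=1, c=M2/2=-3/47, d=(M3−M2)/(6·3)=1/141, b=Δ2−h2·(2M2+M3)/6=-217/141
t_q=9/4 → seg 1, τ=1/4; S=2+2/141·τ+-70/47·τ²+67/141·τ³=5769/3008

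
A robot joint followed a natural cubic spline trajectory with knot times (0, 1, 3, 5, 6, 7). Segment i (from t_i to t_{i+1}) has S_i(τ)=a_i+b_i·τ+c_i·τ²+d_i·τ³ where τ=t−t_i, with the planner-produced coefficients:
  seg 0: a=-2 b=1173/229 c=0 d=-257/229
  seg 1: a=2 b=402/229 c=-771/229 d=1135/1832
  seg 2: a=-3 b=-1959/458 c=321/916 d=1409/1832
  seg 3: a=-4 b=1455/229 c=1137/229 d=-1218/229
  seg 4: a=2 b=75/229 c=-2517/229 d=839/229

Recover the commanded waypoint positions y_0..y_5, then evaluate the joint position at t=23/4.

y_0 = S_0(0) = a_0 = -2
y_1 = S_1(0) = a_1 = 2
y_2 = S_2(0) = a_2 = -3
y_3 = S_3(0) = a_3 = -4
y_4 = S_4(0) = a_4 = 2
y_5 = S_4(1) = -5
t_q=23/4 is in segment 3 (τ=3/4); S_3(τ)=9631/7328

y_0=-2 y_1=2 y_2=-3 y_3=-4 y_4=2 y_5=-5
S(23/4) = 9631/7328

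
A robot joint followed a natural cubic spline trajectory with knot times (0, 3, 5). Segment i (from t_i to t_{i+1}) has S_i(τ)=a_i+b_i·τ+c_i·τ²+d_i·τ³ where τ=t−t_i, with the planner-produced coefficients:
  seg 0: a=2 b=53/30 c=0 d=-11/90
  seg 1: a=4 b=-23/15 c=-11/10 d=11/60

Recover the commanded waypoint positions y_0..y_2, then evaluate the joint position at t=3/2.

y_0=2 y_1=4 y_2=-2
S(3/2) = 339/80

y_0 = S_0(0) = a_0 = 2
y_1 = S_1(0) = a_1 = 4
y_2 = S_1(2) = -2
t_q=3/2 is in segment 0 (τ=3/2); S_0(τ)=339/80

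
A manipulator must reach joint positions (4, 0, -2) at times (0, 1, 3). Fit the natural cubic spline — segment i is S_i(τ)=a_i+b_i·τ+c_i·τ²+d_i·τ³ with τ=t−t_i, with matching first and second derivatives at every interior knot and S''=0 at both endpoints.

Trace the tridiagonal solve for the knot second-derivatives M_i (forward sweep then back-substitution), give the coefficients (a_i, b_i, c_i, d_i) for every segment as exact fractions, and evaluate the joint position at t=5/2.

Δ: Δ0=-4, Δ1=-1
row 1: diag=6, rhs=18; c'=1/3, d'=3
back: M1=3
M: M0=0, M1=3, M2=0
seg 0: a=4, c=M0/2=0, d=(M1−M0)/(6·1)=1/2, b=Δ0−h0·(2M0+M1)/6=-9/2
seg 1: a=0, c=M1/2=3/2, d=(M2−M1)/(6·2)=-1/4, b=Δ1−h1·(2M1+M2)/6=-3
t_q=5/2 → seg 1, τ=3/2; S=0+-3·τ+3/2·τ²+-1/4·τ³=-63/32

  seg 0: a=4 b=-9/2 c=0 d=1/2
  seg 1: a=0 b=-3 c=3/2 d=-1/4
S(5/2) = -63/32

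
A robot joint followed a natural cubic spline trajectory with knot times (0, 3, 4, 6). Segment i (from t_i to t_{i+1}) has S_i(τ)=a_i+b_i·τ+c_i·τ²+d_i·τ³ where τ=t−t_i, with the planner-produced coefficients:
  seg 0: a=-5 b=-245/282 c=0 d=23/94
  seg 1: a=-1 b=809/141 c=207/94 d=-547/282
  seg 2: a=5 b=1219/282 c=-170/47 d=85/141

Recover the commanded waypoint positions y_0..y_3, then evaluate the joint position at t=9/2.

y_0=-5 y_1=-1 y_2=5 y_3=4
S(9/2) = 2381/376

y_0 = S_0(0) = a_0 = -5
y_1 = S_1(0) = a_1 = -1
y_2 = S_2(0) = a_2 = 5
y_3 = S_2(2) = 4
t_q=9/2 is in segment 2 (τ=1/2); S_2(τ)=2381/376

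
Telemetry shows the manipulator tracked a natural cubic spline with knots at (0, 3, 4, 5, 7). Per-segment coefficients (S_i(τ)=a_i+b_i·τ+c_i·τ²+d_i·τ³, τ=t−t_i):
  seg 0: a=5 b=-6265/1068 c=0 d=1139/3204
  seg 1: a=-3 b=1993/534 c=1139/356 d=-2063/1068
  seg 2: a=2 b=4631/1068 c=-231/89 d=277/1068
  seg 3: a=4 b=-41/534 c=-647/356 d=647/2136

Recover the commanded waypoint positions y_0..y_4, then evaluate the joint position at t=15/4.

y_0 = S_0(0) = a_0 = 5
y_1 = S_1(0) = a_1 = -3
y_2 = S_2(0) = a_2 = 2
y_3 = S_3(0) = a_3 = 4
y_4 = S_3(2) = -1
t_q=15/4 is in segment 1 (τ=3/4); S_1(τ)=17861/22784

y_0=5 y_1=-3 y_2=2 y_3=4 y_4=-1
S(15/4) = 17861/22784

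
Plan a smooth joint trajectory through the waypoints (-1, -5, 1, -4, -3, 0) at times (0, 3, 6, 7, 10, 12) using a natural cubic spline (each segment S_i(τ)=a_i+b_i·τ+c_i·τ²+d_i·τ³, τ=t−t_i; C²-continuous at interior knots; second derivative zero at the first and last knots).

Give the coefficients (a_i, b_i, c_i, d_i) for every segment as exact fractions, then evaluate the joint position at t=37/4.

  seg 0: a=-1 b=-12385/4038 c=0 d=7001/36342
  seg 1: a=-5 b=4309/2019 c=7001/4038 d=-21545/36342
  seg 2: a=1 b=-14011/4038 c=-2424/673 d=8365/4038
  seg 3: a=-4 b=-9002/2019 c=3517/1346 d=-1367/4038
  seg 4: a=-3 b=8393/4038 c=-292/673 d=146/2019
S(37/4) = -401441/86144

Δ: Δ0=-4/3, Δ1=2, Δ2=-5, Δ3=1/3, Δ4=3/2
row 1: diag=12, rhs=20; c'=1/4, d'=5/3
row 2: denom=8−3·1/4=29/4; d'=(-42−3·5/3)/(29/4)=-188/29
row 3: denom=8−1·4/29=228/29; d'=(32−1·-188/29)/(228/29)=93/19
row 4: denom=10−3·29/76=673/76; d'=(7−3·93/19)/(673/76)=-584/673
back: M4=-584/673
back: M3=93/19−29/76·-584/673=3517/673
back: M2=-188/29−4/29·3517/673=-4848/673
back: M1=5/3−1/4·-4848/673=7001/2019
M: M0=0, M1=7001/2019, M2=-4848/673, M3=3517/673, M4=-584/673, M5=0
seg 0: a=-1, c=M0/2=0, d=(M1−M0)/(6·3)=7001/36342, b=Δ0−h0·(2M0+M1)/6=-12385/4038
seg 1: a=-5, c=M1/2=7001/4038, d=(M2−M1)/(6·3)=-21545/36342, b=Δ1−h1·(2M1+M2)/6=4309/2019
seg 2: a=1, c=M2/2=-2424/673, d=(M3−M2)/(6·1)=8365/4038, b=Δ2−h2·(2M2+M3)/6=-14011/4038
seg 3: a=-4, c=M3/2=3517/1346, d=(M4−M3)/(6·3)=-1367/4038, b=Δ3−h3·(2M3+M4)/6=-9002/2019
seg 4: a=-3, c=M4/2=-292/673, d=(M5−M4)/(6·2)=146/2019, b=Δ4−h4·(2M4+M5)/6=8393/4038
t_q=37/4 → seg 3, τ=9/4; S=-4+-9002/2019·τ+3517/1346·τ²+-1367/4038·τ³=-401441/86144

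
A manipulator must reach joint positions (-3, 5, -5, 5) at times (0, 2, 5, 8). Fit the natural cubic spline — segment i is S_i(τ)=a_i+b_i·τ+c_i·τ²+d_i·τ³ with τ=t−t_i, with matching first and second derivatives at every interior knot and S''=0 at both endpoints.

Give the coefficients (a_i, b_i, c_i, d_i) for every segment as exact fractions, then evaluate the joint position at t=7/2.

  seg 0: a=-3 b=220/37 c=0 d=-18/37
  seg 1: a=5 b=4/37 c=-108/37 d=590/999
  seg 2: a=-5 b=-54/37 c=266/111 d=-266/999
S(7/2) = 87/148

Δ: Δ0=4, Δ1=-10/3, Δ2=10/3
row 1: diag=10, rhs=-44; c'=3/10, d'=-22/5
row 2: denom=12−3·3/10=111/10; d'=(40−3·-22/5)/(111/10)=532/111
back: M2=532/111
back: M1=-22/5−3/10·532/111=-216/37
M: M0=0, M1=-216/37, M2=532/111, M3=0
seg 0: a=-3, c=M0/2=0, d=(M1−M0)/(6·2)=-18/37, b=Δ0−h0·(2M0+M1)/6=220/37
seg 1: a=5, c=M1/2=-108/37, d=(M2−M1)/(6·3)=590/999, b=Δ1−h1·(2M1+M2)/6=4/37
seg 2: a=-5, c=M2/2=266/111, d=(M3−M2)/(6·3)=-266/999, b=Δ2−h2·(2M2+M3)/6=-54/37
t_q=7/2 → seg 1, τ=3/2; S=5+4/37·τ+-108/37·τ²+590/999·τ³=87/148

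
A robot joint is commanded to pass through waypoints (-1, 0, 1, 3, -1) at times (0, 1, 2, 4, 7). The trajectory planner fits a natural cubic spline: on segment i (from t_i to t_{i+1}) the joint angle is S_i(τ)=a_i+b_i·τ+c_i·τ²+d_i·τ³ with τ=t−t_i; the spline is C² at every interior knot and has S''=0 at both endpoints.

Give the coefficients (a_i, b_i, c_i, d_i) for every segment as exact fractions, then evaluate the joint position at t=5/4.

Δ: Δ0=1, Δ1=1, Δ2=1, Δ3=-4/3
row 1: diag=4, rhs=0; c'=1/4, d'=0
row 2: denom=6−1·1/4=23/4; d'=(0−1·0)/(23/4)=0
row 3: denom=10−2·8/23=214/23; d'=(-14−2·0)/(214/23)=-161/107
back: M3=-161/107
back: M2=0−8/23·-161/107=56/107
back: M1=0−1/4·56/107=-14/107
M: M0=0, M1=-14/107, M2=56/107, M3=-161/107, M4=0
seg 0: a=-1, c=M0/2=0, d=(M1−M0)/(6·1)=-7/321, b=Δ0−h0·(2M0+M1)/6=328/321
seg 1: a=0, c=M1/2=-7/107, d=(M2−M1)/(6·1)=35/321, b=Δ1−h1·(2M1+M2)/6=307/321
seg 2: a=1, c=M2/2=28/107, d=(M3−M2)/(6·2)=-217/1284, b=Δ2−h2·(2M2+M3)/6=370/321
seg 3: a=3, c=M3/2=-161/214, d=(M4−M3)/(6·3)=161/1926, b=Δ3−h3·(2M3+M4)/6=55/321
t_q=5/4 → seg 1, τ=1/4; S=0+307/321·τ+-7/107·τ²+35/321·τ³=1621/6848

  seg 0: a=-1 b=328/321 c=0 d=-7/321
  seg 1: a=0 b=307/321 c=-7/107 d=35/321
  seg 2: a=1 b=370/321 c=28/107 d=-217/1284
  seg 3: a=3 b=55/321 c=-161/214 d=161/1926
S(5/4) = 1621/6848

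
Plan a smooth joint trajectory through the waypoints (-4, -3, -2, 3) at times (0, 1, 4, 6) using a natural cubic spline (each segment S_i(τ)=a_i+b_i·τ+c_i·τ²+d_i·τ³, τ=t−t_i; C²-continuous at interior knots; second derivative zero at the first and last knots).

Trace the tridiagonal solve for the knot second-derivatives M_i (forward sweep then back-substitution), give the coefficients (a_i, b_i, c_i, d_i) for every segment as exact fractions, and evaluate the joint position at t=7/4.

Δ: Δ0=1, Δ1=1/3, Δ2=5/2
row 1: diag=8, rhs=-4; c'=3/8, d'=-1/2
row 2: denom=10−3·3/8=71/8; d'=(13−3·-1/2)/(71/8)=116/71
back: M2=116/71
back: M1=-1/2−3/8·116/71=-79/71
M: M0=0, M1=-79/71, M2=116/71, M3=0
seg 0: a=-4, c=M0/2=0, d=(M1−M0)/(6·1)=-79/426, b=Δ0−h0·(2M0+M1)/6=505/426
seg 1: a=-3, c=M1/2=-79/142, d=(M2−M1)/(6·3)=65/426, b=Δ1−h1·(2M1+M2)/6=134/213
seg 2: a=-2, c=M2/2=58/71, d=(M3−M2)/(6·2)=-29/213, b=Δ2−h2·(2M2+M3)/6=601/426
t_q=7/4 → seg 1, τ=3/4; S=-3+134/213·τ+-79/142·τ²+65/426·τ³=-25235/9088

  seg 0: a=-4 b=505/426 c=0 d=-79/426
  seg 1: a=-3 b=134/213 c=-79/142 d=65/426
  seg 2: a=-2 b=601/426 c=58/71 d=-29/213
S(7/4) = -25235/9088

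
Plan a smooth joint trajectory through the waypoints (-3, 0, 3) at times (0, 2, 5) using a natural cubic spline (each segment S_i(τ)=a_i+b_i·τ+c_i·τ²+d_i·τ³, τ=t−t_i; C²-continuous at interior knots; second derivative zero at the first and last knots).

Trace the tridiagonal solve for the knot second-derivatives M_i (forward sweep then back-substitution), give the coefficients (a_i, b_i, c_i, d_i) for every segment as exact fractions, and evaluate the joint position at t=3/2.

  seg 0: a=-3 b=8/5 c=0 d=-1/40
  seg 1: a=0 b=13/10 c=-3/20 d=1/60
S(3/2) = -219/320

Δ: Δ0=3/2, Δ1=1
row 1: diag=10, rhs=-3; c'=3/10, d'=-3/10
back: M1=-3/10
M: M0=0, M1=-3/10, M2=0
seg 0: a=-3, c=M0/2=0, d=(M1−M0)/(6·2)=-1/40, b=Δ0−h0·(2M0+M1)/6=8/5
seg 1: a=0, c=M1/2=-3/20, d=(M2−M1)/(6·3)=1/60, b=Δ1−h1·(2M1+M2)/6=13/10
t_q=3/2 → seg 0, τ=3/2; S=-3+8/5·τ+0·τ²+-1/40·τ³=-219/320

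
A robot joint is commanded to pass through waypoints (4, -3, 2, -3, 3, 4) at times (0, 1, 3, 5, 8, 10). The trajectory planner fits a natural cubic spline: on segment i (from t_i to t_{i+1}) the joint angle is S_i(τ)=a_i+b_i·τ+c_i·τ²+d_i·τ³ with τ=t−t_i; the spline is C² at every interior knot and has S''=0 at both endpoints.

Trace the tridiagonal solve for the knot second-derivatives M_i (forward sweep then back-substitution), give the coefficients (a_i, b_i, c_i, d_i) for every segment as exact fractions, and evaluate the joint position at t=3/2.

Δ: Δ0=-7, Δ1=5/2, Δ2=-5/2, Δ3=2, Δ4=1/2
row 1: diag=6, rhs=57; c'=1/3, d'=19/2
row 2: denom=8−2·1/3=22/3; d'=(-30−2·19/2)/(22/3)=-147/22
row 3: denom=10−2·3/11=104/11; d'=(27−2·-147/22)/(104/11)=111/26
row 4: denom=10−3·33/104=941/104; d'=(-9−3·111/26)/(941/104)=-2268/941
back: M4=-2268/941
back: M3=111/26−33/104·-2268/941=4737/941
back: M2=-147/22−3/11·4737/941=-15159/1882
back: M1=19/2−1/3·-15159/1882=11466/941
M: M0=0, M1=11466/941, M2=-15159/1882, M3=4737/941, M4=-2268/941, M5=0
seg 0: a=4, c=M0/2=0, d=(M1−M0)/(6·1)=1911/941, b=Δ0−h0·(2M0+M1)/6=-8498/941
seg 1: a=-3, c=M1/2=5733/941, d=(M2−M1)/(6·2)=-12697/7528, b=Δ1−h1·(2M1+M2)/6=-2765/941
seg 2: a=2, c=M2/2=-15159/3764, d=(M3−M2)/(6·2)=8211/7528, b=Δ2−h2·(2M2+M3)/6=2243/1882
seg 3: a=-3, c=M3/2=4737/1882, d=(M4−M3)/(6·3)=-2335/5646, b=Δ3−h3·(2M3+M4)/6=-1721/941
seg 4: a=3, c=M4/2=-1134/941, d=(M5−M4)/(6·2)=189/941, b=Δ4−h4·(2M4+M5)/6=3965/1882
t_q=3/2 → seg 1, τ=1/2; S=-3+-2765/941·τ+5733/941·τ²+-12697/7528·τ³=-190121/60224

  seg 0: a=4 b=-8498/941 c=0 d=1911/941
  seg 1: a=-3 b=-2765/941 c=5733/941 d=-12697/7528
  seg 2: a=2 b=2243/1882 c=-15159/3764 d=8211/7528
  seg 3: a=-3 b=-1721/941 c=4737/1882 d=-2335/5646
  seg 4: a=3 b=3965/1882 c=-1134/941 d=189/941
S(3/2) = -190121/60224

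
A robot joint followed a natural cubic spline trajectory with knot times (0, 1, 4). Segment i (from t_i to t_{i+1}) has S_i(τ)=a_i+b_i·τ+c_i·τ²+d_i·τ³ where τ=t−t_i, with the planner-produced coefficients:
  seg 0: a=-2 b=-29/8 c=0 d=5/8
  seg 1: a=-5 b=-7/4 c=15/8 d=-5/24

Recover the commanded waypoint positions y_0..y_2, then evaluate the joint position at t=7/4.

y_0 = S_0(0) = a_0 = -2
y_1 = S_1(0) = a_1 = -5
y_2 = S_1(3) = 1
t_q=7/4 is in segment 1 (τ=3/4); S_1(τ)=-2737/512

y_0=-2 y_1=-5 y_2=1
S(7/4) = -2737/512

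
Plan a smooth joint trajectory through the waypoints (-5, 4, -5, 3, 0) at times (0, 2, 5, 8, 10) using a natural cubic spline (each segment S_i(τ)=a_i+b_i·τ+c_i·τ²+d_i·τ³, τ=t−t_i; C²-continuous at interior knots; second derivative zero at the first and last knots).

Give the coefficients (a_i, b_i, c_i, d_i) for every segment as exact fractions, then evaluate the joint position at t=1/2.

  seg 0: a=-5 b=667/102 c=0 d=-26/51
  seg 1: a=4 b=43/102 c=-52/17 d=587/918
  seg 2: a=-5 b=-2/3 c=275/102 d=-485/918
  seg 3: a=3 b=127/102 c=-35/17 d=35/102
S(1/2) = -61/34

Δ: Δ0=9/2, Δ1=-3, Δ2=8/3, Δ3=-3/2
row 1: diag=10, rhs=-45; c'=3/10, d'=-9/2
row 2: denom=12−3·3/10=111/10; d'=(34−3·-9/2)/(111/10)=475/111
row 3: denom=10−3·10/37=340/37; d'=(-25−3·475/111)/(340/37)=-70/17
back: M3=-70/17
back: M2=475/111−10/37·-70/17=275/51
back: M1=-9/2−3/10·275/51=-104/17
M: M0=0, M1=-104/17, M2=275/51, M3=-70/17, M4=0
seg 0: a=-5, c=M0/2=0, d=(M1−M0)/(6·2)=-26/51, b=Δ0−h0·(2M0+M1)/6=667/102
seg 1: a=4, c=M1/2=-52/17, d=(M2−M1)/(6·3)=587/918, b=Δ1−h1·(2M1+M2)/6=43/102
seg 2: a=-5, c=M2/2=275/102, d=(M3−M2)/(6·3)=-485/918, b=Δ2−h2·(2M2+M3)/6=-2/3
seg 3: a=3, c=M3/2=-35/17, d=(M4−M3)/(6·2)=35/102, b=Δ3−h3·(2M3+M4)/6=127/102
t_q=1/2 → seg 0, τ=1/2; S=-5+667/102·τ+0·τ²+-26/51·τ³=-61/34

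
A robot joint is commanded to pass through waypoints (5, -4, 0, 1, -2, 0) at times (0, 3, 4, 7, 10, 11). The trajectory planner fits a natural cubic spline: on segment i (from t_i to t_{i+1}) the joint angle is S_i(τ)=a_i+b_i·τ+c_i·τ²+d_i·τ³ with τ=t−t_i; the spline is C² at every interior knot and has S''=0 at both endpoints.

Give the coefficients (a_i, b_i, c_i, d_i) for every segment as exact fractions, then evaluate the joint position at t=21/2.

  seg 0: a=5 b=-9533/1635 c=0 d=4628/14715
  seg 1: a=-4 b=4351/1635 c=4628/1635 d=-813/545
  seg 2: a=0 b=1258/327 c=-2689/1635 d=86/545
  seg 3: a=1 b=-2878/1635 c=-367/1635 d=2344/14715
  seg 4: a=-2 b=1952/1635 c=659/545 d=-659/1635
S(21/2) = -5019/4360

Δ: Δ0=-3, Δ1=4, Δ2=1/3, Δ3=-1, Δ4=2
row 1: diag=8, rhs=42; c'=1/8, d'=21/4
row 2: denom=8−1·1/8=63/8; d'=(-22−1·21/4)/(63/8)=-218/63
row 3: denom=12−3·8/21=76/7; d'=(-8−3·-218/63)/(76/7)=25/114
row 4: denom=8−3·21/76=545/76; d'=(18−3·25/114)/(545/76)=1318/545
back: M4=1318/545
back: M3=25/114−21/76·1318/545=-734/1635
back: M2=-218/63−8/21·-734/1635=-5378/1635
back: M1=21/4−1/8·-5378/1635=9256/1635
M: M0=0, M1=9256/1635, M2=-5378/1635, M3=-734/1635, M4=1318/545, M5=0
seg 0: a=5, c=M0/2=0, d=(M1−M0)/(6·3)=4628/14715, b=Δ0−h0·(2M0+M1)/6=-9533/1635
seg 1: a=-4, c=M1/2=4628/1635, d=(M2−M1)/(6·1)=-813/545, b=Δ1−h1·(2M1+M2)/6=4351/1635
seg 2: a=0, c=M2/2=-2689/1635, d=(M3−M2)/(6·3)=86/545, b=Δ2−h2·(2M2+M3)/6=1258/327
seg 3: a=1, c=M3/2=-367/1635, d=(M4−M3)/(6·3)=2344/14715, b=Δ3−h3·(2M3+M4)/6=-2878/1635
seg 4: a=-2, c=M4/2=659/545, d=(M5−M4)/(6·1)=-659/1635, b=Δ4−h4·(2M4+M5)/6=1952/1635
t_q=21/2 → seg 4, τ=1/2; S=-2+1952/1635·τ+659/545·τ²+-659/1635·τ³=-5019/4360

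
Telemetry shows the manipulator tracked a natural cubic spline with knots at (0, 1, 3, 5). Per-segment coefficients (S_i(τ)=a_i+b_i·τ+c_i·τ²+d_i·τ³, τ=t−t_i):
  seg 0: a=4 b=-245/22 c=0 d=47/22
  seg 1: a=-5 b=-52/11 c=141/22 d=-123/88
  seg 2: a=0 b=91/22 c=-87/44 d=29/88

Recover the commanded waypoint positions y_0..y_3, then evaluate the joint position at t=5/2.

y_0 = S_0(0) = a_0 = 4
y_1 = S_1(0) = a_1 = -5
y_2 = S_2(0) = a_2 = 0
y_3 = S_2(2) = 3
t_q=5/2 is in segment 1 (τ=3/2); S_1(τ)=-1681/704

y_0=4 y_1=-5 y_2=0 y_3=3
S(5/2) = -1681/704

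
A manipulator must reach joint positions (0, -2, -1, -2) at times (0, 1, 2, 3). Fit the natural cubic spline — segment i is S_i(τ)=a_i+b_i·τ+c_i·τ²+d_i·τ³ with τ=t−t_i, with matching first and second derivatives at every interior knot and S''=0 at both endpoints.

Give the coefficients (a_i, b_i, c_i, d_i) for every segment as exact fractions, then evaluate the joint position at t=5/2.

  seg 0: a=0 b=-44/15 c=0 d=14/15
  seg 1: a=-2 b=-2/15 c=14/5 d=-5/3
  seg 2: a=-1 b=7/15 c=-11/5 d=11/15
S(5/2) = -49/40

Δ: Δ0=-2, Δ1=1, Δ2=-1
row 1: diag=4, rhs=18; c'=1/4, d'=9/2
row 2: denom=4−1·1/4=15/4; d'=(-12−1·9/2)/(15/4)=-22/5
back: M2=-22/5
back: M1=9/2−1/4·-22/5=28/5
M: M0=0, M1=28/5, M2=-22/5, M3=0
seg 0: a=0, c=M0/2=0, d=(M1−M0)/(6·1)=14/15, b=Δ0−h0·(2M0+M1)/6=-44/15
seg 1: a=-2, c=M1/2=14/5, d=(M2−M1)/(6·1)=-5/3, b=Δ1−h1·(2M1+M2)/6=-2/15
seg 2: a=-1, c=M2/2=-11/5, d=(M3−M2)/(6·1)=11/15, b=Δ2−h2·(2M2+M3)/6=7/15
t_q=5/2 → seg 2, τ=1/2; S=-1+7/15·τ+-11/5·τ²+11/15·τ³=-49/40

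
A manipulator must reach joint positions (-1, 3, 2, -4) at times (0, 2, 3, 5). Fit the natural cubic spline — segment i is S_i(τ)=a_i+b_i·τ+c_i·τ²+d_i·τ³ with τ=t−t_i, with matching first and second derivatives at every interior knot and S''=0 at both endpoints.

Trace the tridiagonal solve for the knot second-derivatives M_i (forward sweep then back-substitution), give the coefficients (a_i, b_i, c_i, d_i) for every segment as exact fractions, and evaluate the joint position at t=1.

  seg 0: a=-1 b=102/35 c=0 d=-8/35
  seg 1: a=3 b=6/35 c=-48/35 d=1/5
  seg 2: a=2 b=-69/35 c=-27/35 d=9/70
S(1) = 59/35

Δ: Δ0=2, Δ1=-1, Δ2=-3
row 1: diag=6, rhs=-18; c'=1/6, d'=-3
row 2: denom=6−1·1/6=35/6; d'=(-12−1·-3)/(35/6)=-54/35
back: M2=-54/35
back: M1=-3−1/6·-54/35=-96/35
M: M0=0, M1=-96/35, M2=-54/35, M3=0
seg 0: a=-1, c=M0/2=0, d=(M1−M0)/(6·2)=-8/35, b=Δ0−h0·(2M0+M1)/6=102/35
seg 1: a=3, c=M1/2=-48/35, d=(M2−M1)/(6·1)=1/5, b=Δ1−h1·(2M1+M2)/6=6/35
seg 2: a=2, c=M2/2=-27/35, d=(M3−M2)/(6·2)=9/70, b=Δ2−h2·(2M2+M3)/6=-69/35
t_q=1 → seg 0, τ=1; S=-1+102/35·τ+0·τ²+-8/35·τ³=59/35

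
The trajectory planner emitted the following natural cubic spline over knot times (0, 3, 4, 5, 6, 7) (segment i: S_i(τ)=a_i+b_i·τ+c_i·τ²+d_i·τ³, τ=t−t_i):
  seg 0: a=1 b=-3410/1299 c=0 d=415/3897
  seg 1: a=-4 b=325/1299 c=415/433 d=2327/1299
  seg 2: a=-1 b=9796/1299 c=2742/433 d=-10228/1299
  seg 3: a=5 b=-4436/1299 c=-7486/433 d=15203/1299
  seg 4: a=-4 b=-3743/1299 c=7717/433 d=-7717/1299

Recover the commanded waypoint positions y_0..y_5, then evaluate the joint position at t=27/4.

y_0 = S_0(0) = a_0 = 1
y_1 = S_1(0) = a_1 = -4
y_2 = S_2(0) = a_2 = -1
y_3 = S_3(0) = a_3 = 5
y_4 = S_4(0) = a_4 = -4
y_5 = S_4(1) = 5
t_q=27/4 is in segment 4 (τ=3/4); S_4(τ)=37623/27712

y_0=1 y_1=-4 y_2=-1 y_3=5 y_4=-4 y_5=5
S(27/4) = 37623/27712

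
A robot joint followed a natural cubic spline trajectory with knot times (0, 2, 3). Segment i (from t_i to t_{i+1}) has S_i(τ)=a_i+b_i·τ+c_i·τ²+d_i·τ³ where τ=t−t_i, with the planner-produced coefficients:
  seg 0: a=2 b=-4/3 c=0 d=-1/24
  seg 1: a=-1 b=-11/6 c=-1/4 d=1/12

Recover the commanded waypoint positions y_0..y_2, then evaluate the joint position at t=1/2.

y_0=2 y_1=-1 y_2=-3
S(1/2) = 85/64

y_0 = S_0(0) = a_0 = 2
y_1 = S_1(0) = a_1 = -1
y_2 = S_1(1) = -3
t_q=1/2 is in segment 0 (τ=1/2); S_0(τ)=85/64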